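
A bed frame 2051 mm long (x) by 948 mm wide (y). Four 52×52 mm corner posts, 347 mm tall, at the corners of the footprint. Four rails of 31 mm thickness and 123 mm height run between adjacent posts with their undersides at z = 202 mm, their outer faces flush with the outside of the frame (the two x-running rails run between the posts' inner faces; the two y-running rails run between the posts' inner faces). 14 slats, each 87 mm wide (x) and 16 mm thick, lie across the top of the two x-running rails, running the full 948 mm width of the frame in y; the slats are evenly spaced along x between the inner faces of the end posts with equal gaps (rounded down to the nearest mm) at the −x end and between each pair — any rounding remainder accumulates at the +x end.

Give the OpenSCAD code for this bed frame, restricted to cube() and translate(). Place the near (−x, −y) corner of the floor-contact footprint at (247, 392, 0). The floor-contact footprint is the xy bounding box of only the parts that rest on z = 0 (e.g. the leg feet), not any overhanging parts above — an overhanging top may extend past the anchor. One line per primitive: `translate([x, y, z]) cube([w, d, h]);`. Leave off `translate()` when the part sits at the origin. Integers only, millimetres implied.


// slat z = rail_z + rail_h = 202 + 123 = 325
// slat gap = ⌊(1947 − 14·87) / 15⌋ = 48
translate([247, 392, 0]) cube([52, 52, 347]);
translate([247, 1288, 0]) cube([52, 52, 347]);
translate([2246, 392, 0]) cube([52, 52, 347]);
translate([2246, 1288, 0]) cube([52, 52, 347]);
translate([299, 392, 202]) cube([1947, 31, 123]);
translate([299, 1309, 202]) cube([1947, 31, 123]);
translate([247, 444, 202]) cube([31, 844, 123]);
translate([2267, 444, 202]) cube([31, 844, 123]);
translate([347, 392, 325]) cube([87, 948, 16]);
translate([482, 392, 325]) cube([87, 948, 16]);
translate([617, 392, 325]) cube([87, 948, 16]);
translate([752, 392, 325]) cube([87, 948, 16]);
translate([887, 392, 325]) cube([87, 948, 16]);
translate([1022, 392, 325]) cube([87, 948, 16]);
translate([1157, 392, 325]) cube([87, 948, 16]);
translate([1292, 392, 325]) cube([87, 948, 16]);
translate([1427, 392, 325]) cube([87, 948, 16]);
translate([1562, 392, 325]) cube([87, 948, 16]);
translate([1697, 392, 325]) cube([87, 948, 16]);
translate([1832, 392, 325]) cube([87, 948, 16]);
translate([1967, 392, 325]) cube([87, 948, 16]);
translate([2102, 392, 325]) cube([87, 948, 16]);


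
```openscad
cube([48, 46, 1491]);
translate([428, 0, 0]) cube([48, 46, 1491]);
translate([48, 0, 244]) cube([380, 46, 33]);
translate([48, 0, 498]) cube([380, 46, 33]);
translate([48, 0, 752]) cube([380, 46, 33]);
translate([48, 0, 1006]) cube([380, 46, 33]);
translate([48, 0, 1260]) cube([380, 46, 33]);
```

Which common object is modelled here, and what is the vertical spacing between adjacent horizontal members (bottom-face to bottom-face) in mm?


A ladder. The rung spacing is 254 mm.

Two tall 48×46 posts with 5 short bars between them — a ladder. Adjacent rungs sit at z = 244 and z = 498, so the spacing is 498 − 244 = 254 mm.


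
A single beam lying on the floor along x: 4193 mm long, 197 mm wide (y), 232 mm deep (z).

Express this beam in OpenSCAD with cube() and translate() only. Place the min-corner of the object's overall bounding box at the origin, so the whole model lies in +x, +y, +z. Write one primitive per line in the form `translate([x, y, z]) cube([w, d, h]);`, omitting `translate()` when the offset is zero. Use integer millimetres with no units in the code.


cube([4193, 197, 232]);


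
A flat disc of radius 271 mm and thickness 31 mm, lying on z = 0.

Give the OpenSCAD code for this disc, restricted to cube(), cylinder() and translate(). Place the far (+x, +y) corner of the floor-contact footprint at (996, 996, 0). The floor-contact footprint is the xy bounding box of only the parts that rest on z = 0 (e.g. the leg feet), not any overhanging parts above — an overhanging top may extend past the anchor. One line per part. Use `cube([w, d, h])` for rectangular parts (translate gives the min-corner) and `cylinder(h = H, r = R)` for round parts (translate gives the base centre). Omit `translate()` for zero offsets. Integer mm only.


translate([725, 725, 0]) cylinder(h = 31, r = 271);


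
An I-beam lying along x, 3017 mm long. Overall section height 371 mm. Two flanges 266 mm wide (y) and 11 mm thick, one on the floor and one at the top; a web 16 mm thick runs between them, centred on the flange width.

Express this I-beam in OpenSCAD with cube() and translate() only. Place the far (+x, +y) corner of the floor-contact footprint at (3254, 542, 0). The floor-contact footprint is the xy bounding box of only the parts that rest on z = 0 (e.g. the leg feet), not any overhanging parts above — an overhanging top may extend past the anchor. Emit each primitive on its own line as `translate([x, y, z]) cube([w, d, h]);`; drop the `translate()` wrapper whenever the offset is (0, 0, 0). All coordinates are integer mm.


translate([237, 276, 0]) cube([3017, 266, 11]);
translate([237, 401, 11]) cube([3017, 16, 349]);
translate([237, 276, 360]) cube([3017, 266, 11]);


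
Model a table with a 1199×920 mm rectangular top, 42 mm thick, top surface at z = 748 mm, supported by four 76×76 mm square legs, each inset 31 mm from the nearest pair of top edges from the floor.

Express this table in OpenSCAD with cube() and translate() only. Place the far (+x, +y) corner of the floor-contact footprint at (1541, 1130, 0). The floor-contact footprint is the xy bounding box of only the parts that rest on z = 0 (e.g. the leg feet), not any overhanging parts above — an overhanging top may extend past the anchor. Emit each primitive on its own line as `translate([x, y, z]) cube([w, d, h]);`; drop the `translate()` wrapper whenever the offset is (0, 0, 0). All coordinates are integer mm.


// leg_h = 748 - 42 = 706
translate([373, 241, 706]) cube([1199, 920, 42]);
translate([404, 272, 0]) cube([76, 76, 706]);
translate([1465, 272, 0]) cube([76, 76, 706]);
translate([404, 1054, 0]) cube([76, 76, 706]);
translate([1465, 1054, 0]) cube([76, 76, 706]);


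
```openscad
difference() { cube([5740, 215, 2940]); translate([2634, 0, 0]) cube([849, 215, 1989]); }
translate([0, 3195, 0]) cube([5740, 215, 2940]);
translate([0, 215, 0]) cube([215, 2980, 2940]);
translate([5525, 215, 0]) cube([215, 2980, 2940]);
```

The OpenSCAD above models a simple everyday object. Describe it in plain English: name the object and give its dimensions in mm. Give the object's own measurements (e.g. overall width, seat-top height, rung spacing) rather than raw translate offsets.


A single room: four walls, each 2940 mm tall and 215 mm thick, enclosing an outside footprint 5740×3410 mm (x × y), no floor or roof. The front and back walls (−y and +y sides) run the full x-width; the side walls fit between their inner faces. A door opening 849 mm wide and 1989 mm tall is cut through the front wall from the floor up, its −x edge 2634 mm from the wall's −x end.


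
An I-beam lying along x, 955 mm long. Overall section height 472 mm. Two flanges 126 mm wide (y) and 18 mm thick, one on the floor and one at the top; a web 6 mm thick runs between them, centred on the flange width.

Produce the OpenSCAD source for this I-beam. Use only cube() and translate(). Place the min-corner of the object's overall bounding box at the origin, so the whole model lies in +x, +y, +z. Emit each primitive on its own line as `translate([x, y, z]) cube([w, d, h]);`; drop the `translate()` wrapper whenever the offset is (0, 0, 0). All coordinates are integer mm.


cube([955, 126, 18]);
translate([0, 60, 18]) cube([955, 6, 436]);
translate([0, 0, 454]) cube([955, 126, 18]);


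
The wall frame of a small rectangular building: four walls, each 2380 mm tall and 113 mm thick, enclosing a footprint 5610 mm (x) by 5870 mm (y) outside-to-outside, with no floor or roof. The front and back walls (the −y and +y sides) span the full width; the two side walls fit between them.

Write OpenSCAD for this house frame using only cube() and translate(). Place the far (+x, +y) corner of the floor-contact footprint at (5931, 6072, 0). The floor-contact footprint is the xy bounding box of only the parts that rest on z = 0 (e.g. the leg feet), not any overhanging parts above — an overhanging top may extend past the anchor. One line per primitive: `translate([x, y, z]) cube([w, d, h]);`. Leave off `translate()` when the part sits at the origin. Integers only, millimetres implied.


translate([321, 202, 0]) cube([5610, 113, 2380]);
translate([321, 5959, 0]) cube([5610, 113, 2380]);
translate([321, 315, 0]) cube([113, 5644, 2380]);
translate([5818, 315, 0]) cube([113, 5644, 2380]);


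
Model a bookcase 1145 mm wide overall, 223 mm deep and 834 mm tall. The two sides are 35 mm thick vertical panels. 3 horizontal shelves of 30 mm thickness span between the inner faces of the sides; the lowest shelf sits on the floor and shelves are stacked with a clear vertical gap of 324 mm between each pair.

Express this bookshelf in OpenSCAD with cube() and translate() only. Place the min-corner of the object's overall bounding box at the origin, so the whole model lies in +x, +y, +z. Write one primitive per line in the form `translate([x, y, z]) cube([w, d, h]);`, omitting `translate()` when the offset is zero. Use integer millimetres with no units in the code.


cube([35, 223, 834]);
translate([1110, 0, 0]) cube([35, 223, 834]);
translate([35, 0, 0]) cube([1075, 223, 30]);
translate([35, 0, 354]) cube([1075, 223, 30]);
translate([35, 0, 708]) cube([1075, 223, 30]);


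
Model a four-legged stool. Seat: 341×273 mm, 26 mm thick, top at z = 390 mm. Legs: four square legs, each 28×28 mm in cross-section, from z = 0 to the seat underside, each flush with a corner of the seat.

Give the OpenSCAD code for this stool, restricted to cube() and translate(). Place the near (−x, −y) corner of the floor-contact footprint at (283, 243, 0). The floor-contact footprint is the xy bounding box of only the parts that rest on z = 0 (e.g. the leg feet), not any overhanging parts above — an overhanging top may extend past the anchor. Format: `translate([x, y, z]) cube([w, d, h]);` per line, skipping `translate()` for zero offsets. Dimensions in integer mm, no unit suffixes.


translate([283, 243, 364]) cube([341, 273, 26]);
translate([283, 243, 0]) cube([28, 28, 364]);
translate([596, 243, 0]) cube([28, 28, 364]);
translate([283, 488, 0]) cube([28, 28, 364]);
translate([596, 488, 0]) cube([28, 28, 364]);


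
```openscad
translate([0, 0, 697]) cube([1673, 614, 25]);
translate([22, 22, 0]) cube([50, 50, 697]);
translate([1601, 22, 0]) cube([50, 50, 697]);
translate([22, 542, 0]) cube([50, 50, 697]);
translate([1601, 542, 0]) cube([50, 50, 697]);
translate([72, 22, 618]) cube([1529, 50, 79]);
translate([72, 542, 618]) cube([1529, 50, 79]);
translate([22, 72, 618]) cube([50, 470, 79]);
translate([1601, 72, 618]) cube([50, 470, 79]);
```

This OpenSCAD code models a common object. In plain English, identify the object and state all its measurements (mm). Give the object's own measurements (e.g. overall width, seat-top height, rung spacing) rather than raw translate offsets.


A rectangular dining table. The top is 1673×614×25 mm with its upper surface at z = 722 mm. It stands on four 50×50 mm square legs, each inset 22 mm from the nearest pair of top edges, running from the floor to the underside of the top. Four apron rails, 50 mm thick and 79 mm tall, run between adjacent legs with their top edges flush with the underside of the top and their outer faces flush with the legs' outer faces.


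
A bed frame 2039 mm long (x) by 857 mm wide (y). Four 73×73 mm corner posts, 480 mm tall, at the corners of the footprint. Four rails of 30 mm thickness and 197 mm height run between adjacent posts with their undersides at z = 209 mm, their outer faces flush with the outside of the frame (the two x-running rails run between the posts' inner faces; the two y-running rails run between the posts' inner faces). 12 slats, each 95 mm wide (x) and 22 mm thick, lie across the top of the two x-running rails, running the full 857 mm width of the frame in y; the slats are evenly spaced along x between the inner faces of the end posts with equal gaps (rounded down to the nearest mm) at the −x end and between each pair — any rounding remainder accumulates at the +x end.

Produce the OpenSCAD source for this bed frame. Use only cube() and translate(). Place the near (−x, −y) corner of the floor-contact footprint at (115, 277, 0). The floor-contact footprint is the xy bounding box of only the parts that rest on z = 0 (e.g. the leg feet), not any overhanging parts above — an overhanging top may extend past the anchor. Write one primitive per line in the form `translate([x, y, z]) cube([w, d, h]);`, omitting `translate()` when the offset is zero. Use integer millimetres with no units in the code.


// slat z = rail_z + rail_h = 209 + 197 = 406
// slat gap = ⌊(1893 − 12·95) / 13⌋ = 57
translate([115, 277, 0]) cube([73, 73, 480]);
translate([115, 1061, 0]) cube([73, 73, 480]);
translate([2081, 277, 0]) cube([73, 73, 480]);
translate([2081, 1061, 0]) cube([73, 73, 480]);
translate([188, 277, 209]) cube([1893, 30, 197]);
translate([188, 1104, 209]) cube([1893, 30, 197]);
translate([115, 350, 209]) cube([30, 711, 197]);
translate([2124, 350, 209]) cube([30, 711, 197]);
translate([245, 277, 406]) cube([95, 857, 22]);
translate([397, 277, 406]) cube([95, 857, 22]);
translate([549, 277, 406]) cube([95, 857, 22]);
translate([701, 277, 406]) cube([95, 857, 22]);
translate([853, 277, 406]) cube([95, 857, 22]);
translate([1005, 277, 406]) cube([95, 857, 22]);
translate([1157, 277, 406]) cube([95, 857, 22]);
translate([1309, 277, 406]) cube([95, 857, 22]);
translate([1461, 277, 406]) cube([95, 857, 22]);
translate([1613, 277, 406]) cube([95, 857, 22]);
translate([1765, 277, 406]) cube([95, 857, 22]);
translate([1917, 277, 406]) cube([95, 857, 22]);


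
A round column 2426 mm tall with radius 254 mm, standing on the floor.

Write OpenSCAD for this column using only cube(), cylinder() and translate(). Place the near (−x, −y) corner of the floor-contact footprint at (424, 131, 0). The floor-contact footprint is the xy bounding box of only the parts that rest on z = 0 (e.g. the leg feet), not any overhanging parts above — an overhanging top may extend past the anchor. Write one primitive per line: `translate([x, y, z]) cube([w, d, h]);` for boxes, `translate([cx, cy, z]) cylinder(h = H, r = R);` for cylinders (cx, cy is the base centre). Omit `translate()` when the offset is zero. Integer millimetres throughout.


translate([678, 385, 0]) cylinder(h = 2426, r = 254);


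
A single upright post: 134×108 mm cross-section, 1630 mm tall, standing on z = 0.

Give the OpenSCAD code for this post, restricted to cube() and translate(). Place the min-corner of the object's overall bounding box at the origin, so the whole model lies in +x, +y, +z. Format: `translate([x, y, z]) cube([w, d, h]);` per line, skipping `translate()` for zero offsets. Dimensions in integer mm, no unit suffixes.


cube([134, 108, 1630]);


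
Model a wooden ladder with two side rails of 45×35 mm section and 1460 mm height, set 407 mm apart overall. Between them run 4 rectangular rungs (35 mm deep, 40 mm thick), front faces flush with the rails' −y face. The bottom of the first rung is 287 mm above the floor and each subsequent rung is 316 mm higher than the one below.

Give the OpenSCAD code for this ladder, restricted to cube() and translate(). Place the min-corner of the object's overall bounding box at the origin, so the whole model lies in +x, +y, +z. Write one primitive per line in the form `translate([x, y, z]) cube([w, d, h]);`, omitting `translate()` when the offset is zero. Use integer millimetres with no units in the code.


cube([45, 35, 1460]);
translate([362, 0, 0]) cube([45, 35, 1460]);
translate([45, 0, 287]) cube([317, 35, 40]);
translate([45, 0, 603]) cube([317, 35, 40]);
translate([45, 0, 919]) cube([317, 35, 40]);
translate([45, 0, 1235]) cube([317, 35, 40]);


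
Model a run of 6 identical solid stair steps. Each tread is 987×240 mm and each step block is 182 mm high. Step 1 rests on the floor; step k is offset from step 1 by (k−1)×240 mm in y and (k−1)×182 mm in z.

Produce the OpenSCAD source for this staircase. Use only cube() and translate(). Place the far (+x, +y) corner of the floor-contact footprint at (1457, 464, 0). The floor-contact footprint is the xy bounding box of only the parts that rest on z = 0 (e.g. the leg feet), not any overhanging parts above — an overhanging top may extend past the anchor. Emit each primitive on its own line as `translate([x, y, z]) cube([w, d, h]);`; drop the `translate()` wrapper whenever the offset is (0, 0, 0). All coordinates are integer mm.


translate([470, 224, 0]) cube([987, 240, 182]);
translate([470, 464, 182]) cube([987, 240, 182]);
translate([470, 704, 364]) cube([987, 240, 182]);
translate([470, 944, 546]) cube([987, 240, 182]);
translate([470, 1184, 728]) cube([987, 240, 182]);
translate([470, 1424, 910]) cube([987, 240, 182]);


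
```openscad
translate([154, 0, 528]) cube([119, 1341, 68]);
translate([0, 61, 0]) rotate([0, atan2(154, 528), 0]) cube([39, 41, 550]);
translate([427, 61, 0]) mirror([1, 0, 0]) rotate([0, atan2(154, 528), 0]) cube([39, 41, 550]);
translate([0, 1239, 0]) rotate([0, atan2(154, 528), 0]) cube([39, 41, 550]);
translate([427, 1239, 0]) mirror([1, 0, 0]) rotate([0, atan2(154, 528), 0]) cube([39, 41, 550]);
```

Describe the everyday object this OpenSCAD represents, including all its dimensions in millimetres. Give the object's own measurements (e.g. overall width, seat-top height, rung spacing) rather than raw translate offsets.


A sawhorse. A 119×1341×68 mm beam (x, y, z) sits on two A-frame leg pairs. Each pair is two raked legs of 39×41 mm section (41 mm along y) splaying symmetrically in x. Each leg rises 528 mm vertically over 154 mm of horizontal reach and is 550 mm long along its own axis. Every leg's outer bottom edge rests on the floor and its outer top edge meets a bottom edge of the beam — the left legs (tilting toward +x) meet the beam's −x bottom edge, the right legs (their mirror images, tilting toward −x) meet its +x bottom edge — so the leg tops tuck under the beam, the beam's underside is 528 mm above the floor, and the feet are 427 mm apart outside-to-outside with the beam centred between them. The two leg pairs are set in 61 mm from either end of the beam.


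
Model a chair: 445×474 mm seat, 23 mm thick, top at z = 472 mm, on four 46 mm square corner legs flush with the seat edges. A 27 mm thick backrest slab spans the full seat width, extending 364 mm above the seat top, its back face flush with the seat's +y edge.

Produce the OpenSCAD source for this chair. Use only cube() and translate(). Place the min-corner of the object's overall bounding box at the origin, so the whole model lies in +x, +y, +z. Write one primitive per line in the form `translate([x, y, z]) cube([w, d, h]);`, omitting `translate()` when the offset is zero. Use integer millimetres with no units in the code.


translate([0, 0, 449]) cube([445, 474, 23]);
cube([46, 46, 449]);
translate([399, 0, 0]) cube([46, 46, 449]);
translate([0, 428, 0]) cube([46, 46, 449]);
translate([399, 428, 0]) cube([46, 46, 449]);
translate([0, 447, 472]) cube([445, 27, 364]);


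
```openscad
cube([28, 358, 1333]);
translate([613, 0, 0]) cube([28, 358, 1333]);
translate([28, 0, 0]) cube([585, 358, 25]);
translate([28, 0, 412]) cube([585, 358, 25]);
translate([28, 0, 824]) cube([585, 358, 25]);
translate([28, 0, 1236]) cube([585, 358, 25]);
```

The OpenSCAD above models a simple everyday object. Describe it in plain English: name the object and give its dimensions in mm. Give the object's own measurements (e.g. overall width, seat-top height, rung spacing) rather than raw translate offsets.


An open bookshelf. Two side panels, each 28 mm thick, 358 mm deep and 1333 mm tall, stand 641 mm apart (outside-to-outside). Between them sit 4 shelves, each 25 mm thick and 358 mm deep, spanning the full gap between the sides. The bottom shelf rests on the floor (its underside at z = 0) and the clear gap between one shelf's top and the next shelf's underside is 387 mm.


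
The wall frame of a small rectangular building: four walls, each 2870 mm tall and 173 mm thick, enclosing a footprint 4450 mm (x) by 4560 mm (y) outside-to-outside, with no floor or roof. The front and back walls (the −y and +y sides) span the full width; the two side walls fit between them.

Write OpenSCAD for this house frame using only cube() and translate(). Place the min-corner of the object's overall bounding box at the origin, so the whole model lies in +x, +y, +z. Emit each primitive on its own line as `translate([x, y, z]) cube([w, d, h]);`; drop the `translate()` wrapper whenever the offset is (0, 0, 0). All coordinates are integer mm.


cube([4450, 173, 2870]);
translate([0, 4387, 0]) cube([4450, 173, 2870]);
translate([0, 173, 0]) cube([173, 4214, 2870]);
translate([4277, 173, 0]) cube([173, 4214, 2870]);


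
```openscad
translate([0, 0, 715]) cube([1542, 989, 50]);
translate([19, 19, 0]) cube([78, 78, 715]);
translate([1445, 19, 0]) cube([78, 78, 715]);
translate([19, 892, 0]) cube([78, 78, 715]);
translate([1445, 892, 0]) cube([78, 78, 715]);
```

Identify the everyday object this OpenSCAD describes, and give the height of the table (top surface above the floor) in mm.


A table. The table height is 765 mm.

A 1542×989×50 slab sits at z = 715 on four 78 mm square posts — a table. The top surface is at 715 + 50 = 765 mm.


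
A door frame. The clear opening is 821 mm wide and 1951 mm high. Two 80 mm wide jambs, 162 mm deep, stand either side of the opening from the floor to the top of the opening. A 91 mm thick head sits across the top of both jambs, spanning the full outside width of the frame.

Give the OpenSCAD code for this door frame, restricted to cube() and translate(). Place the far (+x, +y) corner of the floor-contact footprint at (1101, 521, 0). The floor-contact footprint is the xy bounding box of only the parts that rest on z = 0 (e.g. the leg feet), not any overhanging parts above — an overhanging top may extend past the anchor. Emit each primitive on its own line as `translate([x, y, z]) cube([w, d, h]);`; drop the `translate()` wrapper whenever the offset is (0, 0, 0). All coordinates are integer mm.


translate([120, 359, 0]) cube([80, 162, 1951]);
translate([1021, 359, 0]) cube([80, 162, 1951]);
translate([120, 359, 1951]) cube([981, 162, 91]);


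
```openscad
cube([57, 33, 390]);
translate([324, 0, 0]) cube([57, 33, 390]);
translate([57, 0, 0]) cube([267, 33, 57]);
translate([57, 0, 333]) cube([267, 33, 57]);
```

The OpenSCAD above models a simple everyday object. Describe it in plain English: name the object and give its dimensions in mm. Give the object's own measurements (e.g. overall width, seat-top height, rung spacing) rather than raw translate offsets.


A rectangular picture frame lying in the x–z plane (depth along y). The opening is 267 mm wide (x) by 276 mm tall (z), surrounded by a border 57 mm wide on all four sides. The frame is 33 mm deep and is made of two full-height vertical stiles with two horizontal rails fitted between them.


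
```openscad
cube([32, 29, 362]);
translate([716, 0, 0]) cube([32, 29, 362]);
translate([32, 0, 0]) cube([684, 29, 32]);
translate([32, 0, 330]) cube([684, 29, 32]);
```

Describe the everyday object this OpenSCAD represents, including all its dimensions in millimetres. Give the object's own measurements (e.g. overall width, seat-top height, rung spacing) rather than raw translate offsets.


A rectangular picture frame lying in the x–z plane (depth along y). The opening is 684 mm wide (x) by 298 mm tall (z), surrounded by a border 32 mm wide on all four sides. The frame is 29 mm deep and is made of two full-height vertical stiles with two horizontal rails fitted between them.


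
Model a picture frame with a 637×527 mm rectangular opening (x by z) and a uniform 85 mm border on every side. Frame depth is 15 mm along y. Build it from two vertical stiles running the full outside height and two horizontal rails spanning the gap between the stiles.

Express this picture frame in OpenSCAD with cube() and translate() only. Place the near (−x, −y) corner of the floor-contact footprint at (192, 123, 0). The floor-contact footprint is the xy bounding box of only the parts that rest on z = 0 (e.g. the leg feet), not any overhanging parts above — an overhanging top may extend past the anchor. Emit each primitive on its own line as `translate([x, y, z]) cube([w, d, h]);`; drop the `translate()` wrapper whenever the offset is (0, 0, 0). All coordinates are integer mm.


translate([192, 123, 0]) cube([85, 15, 697]);
translate([914, 123, 0]) cube([85, 15, 697]);
translate([277, 123, 0]) cube([637, 15, 85]);
translate([277, 123, 612]) cube([637, 15, 85]);


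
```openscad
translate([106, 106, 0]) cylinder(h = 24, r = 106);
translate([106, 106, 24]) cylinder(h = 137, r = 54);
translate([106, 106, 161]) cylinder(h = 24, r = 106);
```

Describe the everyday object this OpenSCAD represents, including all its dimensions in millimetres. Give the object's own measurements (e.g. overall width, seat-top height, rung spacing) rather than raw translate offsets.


A spool: two coaxial disc flanges of radius 106 mm and thickness 24 mm, joined by a core cylinder of radius 54 mm and height 137 mm. The lower flange rests on z = 0 and the three cylinders share a vertical axis.


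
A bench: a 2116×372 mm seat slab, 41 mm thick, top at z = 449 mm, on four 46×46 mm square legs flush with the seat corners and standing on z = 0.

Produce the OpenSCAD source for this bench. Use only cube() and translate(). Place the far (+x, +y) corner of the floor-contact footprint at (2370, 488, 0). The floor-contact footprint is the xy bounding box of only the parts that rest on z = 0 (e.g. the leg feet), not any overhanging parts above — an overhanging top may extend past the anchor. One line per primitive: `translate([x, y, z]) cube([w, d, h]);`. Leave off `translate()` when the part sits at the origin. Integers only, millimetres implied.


translate([254, 116, 408]) cube([2116, 372, 41]);
translate([254, 116, 0]) cube([46, 46, 408]);
translate([254, 442, 0]) cube([46, 46, 408]);
translate([2324, 116, 0]) cube([46, 46, 408]);
translate([2324, 442, 0]) cube([46, 46, 408]);


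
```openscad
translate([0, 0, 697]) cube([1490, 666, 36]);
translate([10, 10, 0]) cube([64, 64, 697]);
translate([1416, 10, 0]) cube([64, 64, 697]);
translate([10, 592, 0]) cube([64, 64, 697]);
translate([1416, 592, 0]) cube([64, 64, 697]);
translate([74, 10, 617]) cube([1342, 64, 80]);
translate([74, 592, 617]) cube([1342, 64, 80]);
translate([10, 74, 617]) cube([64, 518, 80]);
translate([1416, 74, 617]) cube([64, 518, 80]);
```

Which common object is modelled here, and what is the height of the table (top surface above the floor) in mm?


A table. The table height is 733 mm.

A 1490×666×36 slab sits at z = 697 on four 64 mm square posts — a table. The top surface is at 697 + 36 = 733 mm.


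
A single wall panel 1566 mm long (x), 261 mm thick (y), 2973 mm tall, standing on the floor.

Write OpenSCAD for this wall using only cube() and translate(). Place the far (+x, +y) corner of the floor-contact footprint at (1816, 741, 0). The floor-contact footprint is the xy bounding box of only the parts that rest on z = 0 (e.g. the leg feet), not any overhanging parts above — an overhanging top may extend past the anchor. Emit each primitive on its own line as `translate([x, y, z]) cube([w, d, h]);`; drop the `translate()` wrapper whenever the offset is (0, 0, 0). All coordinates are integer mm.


translate([250, 480, 0]) cube([1566, 261, 2973]);


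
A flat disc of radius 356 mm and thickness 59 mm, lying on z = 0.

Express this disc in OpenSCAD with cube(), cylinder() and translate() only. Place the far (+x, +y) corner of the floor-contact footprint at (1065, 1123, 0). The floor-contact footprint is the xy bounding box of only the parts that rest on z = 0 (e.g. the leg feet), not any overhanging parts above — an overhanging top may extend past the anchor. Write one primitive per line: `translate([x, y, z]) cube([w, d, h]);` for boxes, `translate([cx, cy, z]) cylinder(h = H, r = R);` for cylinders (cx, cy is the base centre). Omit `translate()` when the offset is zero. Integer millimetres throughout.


translate([709, 767, 0]) cylinder(h = 59, r = 356);


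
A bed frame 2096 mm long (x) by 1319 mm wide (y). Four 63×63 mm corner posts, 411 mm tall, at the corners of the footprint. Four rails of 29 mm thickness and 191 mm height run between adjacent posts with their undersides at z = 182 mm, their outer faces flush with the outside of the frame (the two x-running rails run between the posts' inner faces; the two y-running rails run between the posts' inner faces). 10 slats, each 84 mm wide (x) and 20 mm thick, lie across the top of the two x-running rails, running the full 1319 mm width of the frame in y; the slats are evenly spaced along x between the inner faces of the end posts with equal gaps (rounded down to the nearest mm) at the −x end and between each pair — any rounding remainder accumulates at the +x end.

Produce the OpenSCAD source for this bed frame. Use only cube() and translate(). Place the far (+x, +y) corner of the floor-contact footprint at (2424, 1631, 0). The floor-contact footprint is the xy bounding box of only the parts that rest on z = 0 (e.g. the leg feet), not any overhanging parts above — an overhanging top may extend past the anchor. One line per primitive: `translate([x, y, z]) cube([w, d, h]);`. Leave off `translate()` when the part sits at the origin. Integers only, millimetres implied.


translate([328, 312, 0]) cube([63, 63, 411]);
translate([328, 1568, 0]) cube([63, 63, 411]);
translate([2361, 312, 0]) cube([63, 63, 411]);
translate([2361, 1568, 0]) cube([63, 63, 411]);
translate([391, 312, 182]) cube([1970, 29, 191]);
translate([391, 1602, 182]) cube([1970, 29, 191]);
translate([328, 375, 182]) cube([29, 1193, 191]);
translate([2395, 375, 182]) cube([29, 1193, 191]);
translate([493, 312, 373]) cube([84, 1319, 20]);
translate([679, 312, 373]) cube([84, 1319, 20]);
translate([865, 312, 373]) cube([84, 1319, 20]);
translate([1051, 312, 373]) cube([84, 1319, 20]);
translate([1237, 312, 373]) cube([84, 1319, 20]);
translate([1423, 312, 373]) cube([84, 1319, 20]);
translate([1609, 312, 373]) cube([84, 1319, 20]);
translate([1795, 312, 373]) cube([84, 1319, 20]);
translate([1981, 312, 373]) cube([84, 1319, 20]);
translate([2167, 312, 373]) cube([84, 1319, 20]);


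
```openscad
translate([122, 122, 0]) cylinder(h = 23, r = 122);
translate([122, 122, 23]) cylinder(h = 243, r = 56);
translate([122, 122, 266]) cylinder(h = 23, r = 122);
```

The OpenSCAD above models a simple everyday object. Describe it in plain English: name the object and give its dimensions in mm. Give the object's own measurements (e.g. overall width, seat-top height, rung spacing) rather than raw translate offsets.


A spool: two coaxial disc flanges of radius 122 mm and thickness 23 mm, joined by a core cylinder of radius 56 mm and height 243 mm. The lower flange rests on z = 0 and the three cylinders share a vertical axis.


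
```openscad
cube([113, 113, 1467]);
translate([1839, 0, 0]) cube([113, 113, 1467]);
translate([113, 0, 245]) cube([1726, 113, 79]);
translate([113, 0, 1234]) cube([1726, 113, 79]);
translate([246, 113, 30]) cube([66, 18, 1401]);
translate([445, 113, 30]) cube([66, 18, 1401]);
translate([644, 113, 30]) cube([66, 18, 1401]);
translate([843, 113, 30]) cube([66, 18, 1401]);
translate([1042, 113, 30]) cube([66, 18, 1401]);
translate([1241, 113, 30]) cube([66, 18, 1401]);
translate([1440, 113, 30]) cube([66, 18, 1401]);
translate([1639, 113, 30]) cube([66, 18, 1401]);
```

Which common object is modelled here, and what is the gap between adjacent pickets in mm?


A fence section. The picket gap is 133 mm.

Two posts, two rails, 8 pickets — a fence section. Span 1726 mm holds 8 pickets of 66 mm with 9 equal gaps: ⌊(1726 − 8·66) / 9⌋ = 133 mm.


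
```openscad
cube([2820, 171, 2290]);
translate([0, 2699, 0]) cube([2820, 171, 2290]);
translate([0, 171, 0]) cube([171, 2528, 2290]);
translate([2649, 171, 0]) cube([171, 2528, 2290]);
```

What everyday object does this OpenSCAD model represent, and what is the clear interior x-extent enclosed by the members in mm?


A house (or room) frame. The interior width is 2478 mm.

Four 2290 mm walls enclosing a rectangle with no floor or roof — a room or house frame. Outside width is 2820 mm and wall thickness is 171 mm, so the interior width is 2820 − 2 × 171 = 2478 mm.


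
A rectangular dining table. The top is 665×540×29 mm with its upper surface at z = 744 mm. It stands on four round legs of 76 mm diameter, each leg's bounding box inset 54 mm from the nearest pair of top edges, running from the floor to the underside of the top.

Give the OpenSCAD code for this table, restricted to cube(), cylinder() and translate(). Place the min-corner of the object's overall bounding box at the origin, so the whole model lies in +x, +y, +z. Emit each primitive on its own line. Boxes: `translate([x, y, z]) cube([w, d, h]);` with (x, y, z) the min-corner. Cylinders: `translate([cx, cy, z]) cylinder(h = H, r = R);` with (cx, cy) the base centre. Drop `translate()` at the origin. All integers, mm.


translate([0, 0, 715]) cube([665, 540, 29]);
translate([92, 92, 0]) cylinder(h = 715, r = 38);
translate([573, 92, 0]) cylinder(h = 715, r = 38);
translate([92, 448, 0]) cylinder(h = 715, r = 38);
translate([573, 448, 0]) cylinder(h = 715, r = 38);


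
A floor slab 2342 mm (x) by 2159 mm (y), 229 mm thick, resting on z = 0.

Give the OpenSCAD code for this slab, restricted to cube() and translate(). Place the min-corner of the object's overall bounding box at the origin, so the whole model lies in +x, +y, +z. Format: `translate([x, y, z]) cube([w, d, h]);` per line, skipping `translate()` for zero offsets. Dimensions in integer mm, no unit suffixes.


cube([2342, 2159, 229]);


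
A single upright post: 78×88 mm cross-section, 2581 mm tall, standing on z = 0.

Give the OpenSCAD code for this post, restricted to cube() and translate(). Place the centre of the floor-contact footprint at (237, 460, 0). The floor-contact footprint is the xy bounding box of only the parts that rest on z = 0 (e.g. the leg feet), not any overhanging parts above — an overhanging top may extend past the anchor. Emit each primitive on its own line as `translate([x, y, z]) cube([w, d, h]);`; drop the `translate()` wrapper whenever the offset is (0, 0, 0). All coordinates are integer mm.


translate([198, 416, 0]) cube([78, 88, 2581]);


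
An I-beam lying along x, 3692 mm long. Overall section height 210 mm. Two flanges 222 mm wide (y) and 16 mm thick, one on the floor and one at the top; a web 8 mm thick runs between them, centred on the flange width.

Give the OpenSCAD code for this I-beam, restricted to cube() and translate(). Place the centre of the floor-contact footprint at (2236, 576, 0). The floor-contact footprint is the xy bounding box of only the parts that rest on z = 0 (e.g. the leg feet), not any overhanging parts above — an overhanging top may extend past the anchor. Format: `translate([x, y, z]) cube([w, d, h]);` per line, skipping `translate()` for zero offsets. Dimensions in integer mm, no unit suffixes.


translate([390, 465, 0]) cube([3692, 222, 16]);
translate([390, 572, 16]) cube([3692, 8, 178]);
translate([390, 465, 194]) cube([3692, 222, 16]);


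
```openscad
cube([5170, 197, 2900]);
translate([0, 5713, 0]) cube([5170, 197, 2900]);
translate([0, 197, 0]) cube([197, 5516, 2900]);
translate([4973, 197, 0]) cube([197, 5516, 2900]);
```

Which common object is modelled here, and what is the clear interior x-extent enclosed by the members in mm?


A house (or room) frame. The interior width is 4776 mm.

Four 2900 mm walls enclosing a rectangle with no floor or roof — a room or house frame. Outside width is 5170 mm and wall thickness is 197 mm, so the interior width is 5170 − 2 × 197 = 4776 mm.


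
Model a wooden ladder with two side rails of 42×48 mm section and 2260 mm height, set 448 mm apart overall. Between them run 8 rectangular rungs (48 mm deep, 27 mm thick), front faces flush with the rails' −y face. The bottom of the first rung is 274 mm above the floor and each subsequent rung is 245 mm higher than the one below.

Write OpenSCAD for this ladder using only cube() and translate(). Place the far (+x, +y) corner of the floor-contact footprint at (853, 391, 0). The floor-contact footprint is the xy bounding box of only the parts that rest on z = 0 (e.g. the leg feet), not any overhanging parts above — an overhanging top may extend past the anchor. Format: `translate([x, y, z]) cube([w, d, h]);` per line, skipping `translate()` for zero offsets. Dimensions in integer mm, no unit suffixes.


translate([405, 343, 0]) cube([42, 48, 2260]);
translate([811, 343, 0]) cube([42, 48, 2260]);
translate([447, 343, 274]) cube([364, 48, 27]);
translate([447, 343, 519]) cube([364, 48, 27]);
translate([447, 343, 764]) cube([364, 48, 27]);
translate([447, 343, 1009]) cube([364, 48, 27]);
translate([447, 343, 1254]) cube([364, 48, 27]);
translate([447, 343, 1499]) cube([364, 48, 27]);
translate([447, 343, 1744]) cube([364, 48, 27]);
translate([447, 343, 1989]) cube([364, 48, 27]);


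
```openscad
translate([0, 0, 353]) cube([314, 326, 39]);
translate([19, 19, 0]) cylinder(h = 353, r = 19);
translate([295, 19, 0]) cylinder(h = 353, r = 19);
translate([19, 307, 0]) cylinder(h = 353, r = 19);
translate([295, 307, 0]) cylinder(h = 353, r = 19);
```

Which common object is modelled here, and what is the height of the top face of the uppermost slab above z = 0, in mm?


A stool. The seat height is 392 mm.

A 314×326×39 slab at z = 353 on four corner cylinders — a stool. The seat top is 353 + 39 = 392 mm.


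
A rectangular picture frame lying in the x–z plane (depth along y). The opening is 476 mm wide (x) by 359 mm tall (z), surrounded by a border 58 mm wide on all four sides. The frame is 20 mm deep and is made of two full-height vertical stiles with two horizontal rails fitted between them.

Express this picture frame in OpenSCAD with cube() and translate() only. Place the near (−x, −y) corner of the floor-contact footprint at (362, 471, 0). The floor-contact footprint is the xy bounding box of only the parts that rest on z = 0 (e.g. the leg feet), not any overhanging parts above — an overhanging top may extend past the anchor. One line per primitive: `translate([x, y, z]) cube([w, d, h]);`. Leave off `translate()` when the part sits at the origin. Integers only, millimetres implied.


translate([362, 471, 0]) cube([58, 20, 475]);
translate([896, 471, 0]) cube([58, 20, 475]);
translate([420, 471, 0]) cube([476, 20, 58]);
translate([420, 471, 417]) cube([476, 20, 58]);


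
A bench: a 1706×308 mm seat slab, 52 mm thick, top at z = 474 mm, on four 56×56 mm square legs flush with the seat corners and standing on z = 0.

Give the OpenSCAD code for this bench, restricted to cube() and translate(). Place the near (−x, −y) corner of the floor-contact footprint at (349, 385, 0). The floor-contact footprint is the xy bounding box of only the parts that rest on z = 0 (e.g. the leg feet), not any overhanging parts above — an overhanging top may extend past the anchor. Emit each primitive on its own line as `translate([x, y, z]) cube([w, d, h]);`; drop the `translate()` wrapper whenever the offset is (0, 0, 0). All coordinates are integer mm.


// leg_h = 474 − 52 = 422
translate([349, 385, 422]) cube([1706, 308, 52]);
translate([349, 385, 0]) cube([56, 56, 422]);
translate([349, 637, 0]) cube([56, 56, 422]);
translate([1999, 385, 0]) cube([56, 56, 422]);
translate([1999, 637, 0]) cube([56, 56, 422]);


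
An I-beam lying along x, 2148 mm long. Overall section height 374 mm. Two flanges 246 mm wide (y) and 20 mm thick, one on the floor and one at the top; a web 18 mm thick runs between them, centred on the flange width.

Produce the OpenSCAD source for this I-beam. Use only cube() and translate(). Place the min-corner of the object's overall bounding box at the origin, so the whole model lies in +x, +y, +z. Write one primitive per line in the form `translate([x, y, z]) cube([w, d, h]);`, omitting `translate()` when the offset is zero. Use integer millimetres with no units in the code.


cube([2148, 246, 20]);
translate([0, 114, 20]) cube([2148, 18, 334]);
translate([0, 0, 354]) cube([2148, 246, 20]);
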